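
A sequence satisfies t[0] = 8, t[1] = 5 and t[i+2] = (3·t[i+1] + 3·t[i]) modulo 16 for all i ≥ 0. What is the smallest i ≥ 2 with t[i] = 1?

4

Computing terms: t[0] = 8,  t[1] = 5,  t[2] = 7,  t[3] = 4,  t[4] = 1,  t[5] = 15,  t[6] = 0,  t[7] = 13,  t[8] = 7,  t[9] = 12,  t[10] = 9,  t[11] = 15,  t[12] = 8,  t[13] = 5.
Since (t[12], t[13]) = (t[0], t[1]) = (8, 5) (two consecutive terms determine the rest), the sequence is periodic with period 12.
The value 1 first appears (with i ≥ 2) at t[4].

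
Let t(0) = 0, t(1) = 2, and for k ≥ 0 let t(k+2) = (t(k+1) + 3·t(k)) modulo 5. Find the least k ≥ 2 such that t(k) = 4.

Listing terms: t(0) = 0,  t(1) = 2,  t(2) = 2,  t(3) = 3,  t(4) = 4,  t(5) = 3,  t(6) = 0,  t(7) = 4,  t(8) = 4,  t(9) = 1,  t(10) = 3,  t(11) = 1,  t(12) = 0,  t(13) = 3,  t(14) = 3,  t(15) = 2,  t(16) = 1,  t(17) = 2,  t(18) = 0,  t(19) = 1,  t(20) = 1,  t(21) = 4,  t(22) = 2,  t(23) = 4,  t(24) = 0,  t(25) = 2.
Since (t(24), t(25)) = (t(0), t(1)) = (0, 2) (two consecutive terms determine the rest), the sequence is periodic with period 24.
The value 4 first appears (with k ≥ 2) at t(4).

4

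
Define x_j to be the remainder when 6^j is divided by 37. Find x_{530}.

36

x_0 = 1,  x_1 = 6,  x_2 = 36,  x_3 = 31,  x_4 = 1.
The sequence repeats with period 4.
So x_{530} = x_{0 + ((530-0) mod 4)} = x_2 = 36.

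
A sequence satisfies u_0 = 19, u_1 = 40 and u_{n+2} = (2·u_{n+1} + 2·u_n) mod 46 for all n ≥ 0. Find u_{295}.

Computing terms: u_0 = 19,  u_1 = 40,  u_2 = 26,  u_3 = 40,  u_4 = 40,  u_5 = 22,  u_6 = 32,  u_7 = 16,  u_8 = 4,  u_9 = 40,  u_{10} = 42,  u_{11} = 26,  u_{12} = 44,  u_{13} = 2,  u_{14} = 0,  u_{15} = 4,  u_{16} = 8,  u_{17} = 24,  u_{18} = 18,  u_{19} = 38,  u_{20} = 20,  u_{21} = 24,  u_{22} = 42,  u_{23} = 40,  u_{24} = 26.
Since (u_{23}, u_{24}) = (u_1, u_2) = (40, 26) (two consecutive terms determine the rest), the sequence is eventually periodic: after a pre-period of length 1 it cycles with period 22.
For n ≥ 1, u_n depends only on (n - 1) mod 22. (295 - 1) mod 22 = 8, so u_{295} = u_9 = 40.

40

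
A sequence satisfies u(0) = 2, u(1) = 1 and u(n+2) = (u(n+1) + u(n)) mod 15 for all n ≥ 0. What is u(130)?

3

Computing terms: u(0) = 2, u(1) = 1, u(2) = 3, u(3) = 4, u(4) = 7, u(5) = 11, u(6) = 3, u(7) = 14, u(8) = 2, u(9) = 1.
Since (u(8), u(9)) = (u(0), u(1)) = (2, 1) (two consecutive terms determine the rest), the sequence is periodic with period 8.
So u(130) = u(0 + ((130-0) mod 8)) = u(2) = 3.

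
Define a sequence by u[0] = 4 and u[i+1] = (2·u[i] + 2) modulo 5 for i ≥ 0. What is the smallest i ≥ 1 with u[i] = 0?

We have u[0] = 4; u[1] = 0; u[2] = 2; u[3] = 1; u[4] = 4.
The sequence repeats with period 4.
The value 0 first appears (with i ≥ 1) at u[1].

1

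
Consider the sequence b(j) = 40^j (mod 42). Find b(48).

22

Computing terms: b(1) = 40,  b(2) = 4,  b(3) = 34,  b(4) = 16,  b(5) = 10,  b(6) = 22,  b(7) = 40.
Since b(7) = b(1) = 40, the sequence is periodic with period 6.
(48 - 1) mod 6 = 5, so b(48) = b(6) = 22.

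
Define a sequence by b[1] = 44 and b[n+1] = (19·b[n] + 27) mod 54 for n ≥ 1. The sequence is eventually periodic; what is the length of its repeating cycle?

6

We have b[1] = 44,  b[2] = 53,  b[3] = 8,  b[4] = 17,  b[5] = 26,  b[6] = 35,  b[7] = 44.
The sequence repeats with period 6.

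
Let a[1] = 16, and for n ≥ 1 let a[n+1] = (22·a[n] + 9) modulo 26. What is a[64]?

Listing terms: a[1] = 16,  a[2] = 23,  a[3] = 21,  a[4] = 3,  a[5] = 23.
Since a[5] = a[2] = 23, the sequence is eventually periodic: after a pre-period of length 1 it cycles with period 3.
For n ≥ 2, a[n] depends only on (n - 2) mod 3. (64 - 2) mod 3 = 2, so a[64] = a[4] = 3.

3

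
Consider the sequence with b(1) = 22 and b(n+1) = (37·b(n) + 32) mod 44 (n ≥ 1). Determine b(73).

Listing terms: b(1) = 22,  b(2) = 10,  b(3) = 6,  b(4) = 34,  b(5) = 14,  b(6) = 22.
The sequence repeats with period 5.
So b(73) = b(1 + ((73-1) mod 5)) = b(3) = 6.

6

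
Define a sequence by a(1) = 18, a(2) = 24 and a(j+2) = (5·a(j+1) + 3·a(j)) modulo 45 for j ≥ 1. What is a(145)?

Computing terms: a(1) = 18, a(2) = 24, a(3) = 39, a(4) = 42, a(5) = 12, a(6) = 6, a(7) = 21, a(8) = 33, a(9) = 3, a(10) = 24, a(11) = 39.
Since (a(10), a(11)) = (a(2), a(3)) = (24, 39) (two consecutive terms determine the rest), the sequence is eventually periodic: after a pre-period of length 1 it cycles with period 8.
For j ≥ 2, a(j) depends only on (j - 2) mod 8. (145 - 2) mod 8 = 7, so a(145) = a(9) = 3.

3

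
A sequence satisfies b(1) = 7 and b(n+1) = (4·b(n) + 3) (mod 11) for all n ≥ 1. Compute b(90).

Listing terms: b(1) = 7; b(2) = 9; b(3) = 6; b(4) = 5; b(5) = 1; b(6) = 7.
The sequence repeats with period 5.
(90 - 1) mod 5 = 4, so b(90) = b(5) = 1.

1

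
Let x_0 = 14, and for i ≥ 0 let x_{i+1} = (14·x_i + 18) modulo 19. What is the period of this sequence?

18

Computing terms: x_0 = 14, x_1 = 5, x_2 = 12, x_3 = 15, x_4 = 0, x_5 = 18, x_6 = 4, x_7 = 17, x_8 = 9, x_9 = 11, x_{10} = 1, x_{11} = 13, x_{12} = 10, x_{13} = 6, x_{14} = 7, x_{15} = 2, x_{16} = 8, x_{17} = 16, x_{18} = 14.
The sequence repeats with period 18.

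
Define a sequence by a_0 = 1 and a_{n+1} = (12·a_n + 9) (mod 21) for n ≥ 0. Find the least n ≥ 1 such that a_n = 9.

We have a_0 = 1,  a_1 = 0,  a_2 = 9,  a_3 = 12,  a_4 = 6,  a_5 = 18,  a_6 = 15,  a_7 = 0.
Since a_7 = a_1 = 0, the sequence is eventually periodic: after a pre-period of length 1 it cycles with period 6.
The value 9 first appears (with n ≥ 1) at a_2.

2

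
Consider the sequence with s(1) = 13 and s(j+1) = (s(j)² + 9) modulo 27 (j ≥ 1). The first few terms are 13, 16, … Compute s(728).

Computing terms: s(1) = 13; s(2) = 16; s(3) = 22; s(4) = 7; s(5) = 4; s(6) = 25; s(7) = 13.
The sequence repeats with period 6.
So s(728) = s(1 + ((728-1) mod 6)) = s(2) = 16.

16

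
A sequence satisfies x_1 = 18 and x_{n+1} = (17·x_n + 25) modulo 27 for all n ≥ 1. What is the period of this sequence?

Listing terms: x_1 = 18, x_2 = 7, x_3 = 9, x_4 = 16, x_5 = 0, x_6 = 25, x_7 = 18.
The sequence repeats with period 6.

6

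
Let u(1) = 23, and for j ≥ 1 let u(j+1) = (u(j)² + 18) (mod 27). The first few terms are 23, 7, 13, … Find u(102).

16

We have u(1) = 23; u(2) = 7; u(3) = 13; u(4) = 25; u(5) = 22; u(6) = 16; u(7) = 4; u(8) = 7.
Since u(8) = u(2) = 7, the sequence is eventually periodic: after a pre-period of length 1 it cycles with period 6.
For j ≥ 2, u(j) depends only on (j - 2) mod 6. (102 - 2) mod 6 = 4, so u(102) = u(6) = 16.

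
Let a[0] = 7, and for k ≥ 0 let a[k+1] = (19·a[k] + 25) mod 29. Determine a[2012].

Computing terms: a[0] = 7; a[1] = 13; a[2] = 11; a[3] = 2; a[4] = 5; a[5] = 4; a[6] = 14; a[7] = 1; a[8] = 15; a[9] = 20; a[10] = 28; a[11] = 6; a[12] = 23; a[13] = 27; a[14] = 16; a[15] = 10; a[16] = 12; a[17] = 21; a[18] = 18; a[19] = 19; a[20] = 9; a[21] = 22; a[22] = 8; a[23] = 3; a[24] = 24; a[25] = 17; a[26] = 0; a[27] = 25; a[28] = 7.
The sequence repeats with period 28.
So a[2012] = a[0 + ((2012-0) mod 28)] = a[24] = 24.

24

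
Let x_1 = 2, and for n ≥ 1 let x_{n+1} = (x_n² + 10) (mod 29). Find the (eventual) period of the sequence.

6

Computing terms: x_1 = 2, x_2 = 14, x_3 = 3, x_4 = 19, x_5 = 23, x_6 = 17, x_7 = 9, x_8 = 4, x_9 = 26, x_{10} = 19.
Since x_{10} = x_4 = 19, the sequence is eventually periodic: after a pre-period of length 3 it cycles with period 6.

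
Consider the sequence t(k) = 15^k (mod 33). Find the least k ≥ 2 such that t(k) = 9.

3

We have t(1) = 15,  t(2) = 27,  t(3) = 9,  t(4) = 3,  t(5) = 12,  t(6) = 15.
The sequence repeats with period 5.
The value 9 first appears (with k ≥ 2) at t(3).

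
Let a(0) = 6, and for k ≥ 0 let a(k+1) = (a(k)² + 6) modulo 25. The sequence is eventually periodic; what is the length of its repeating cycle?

We have a(0) = 6; a(1) = 17; a(2) = 20; a(3) = 6.
The sequence repeats with period 3.

3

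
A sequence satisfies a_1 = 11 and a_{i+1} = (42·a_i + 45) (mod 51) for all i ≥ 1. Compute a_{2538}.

We have a_1 = 11,  a_2 = 48,  a_3 = 21,  a_4 = 9,  a_5 = 15,  a_6 = 12,  a_7 = 39,  a_8 = 0,  a_9 = 45,  a_{10} = 48.
Since a_{10} = a_2 = 48, the sequence is eventually periodic: after a pre-period of length 1 it cycles with period 8.
For i ≥ 2, a_i depends only on (i - 2) mod 8. (2538 - 2) mod 8 = 0, so a_{2538} = a_2 = 48.

48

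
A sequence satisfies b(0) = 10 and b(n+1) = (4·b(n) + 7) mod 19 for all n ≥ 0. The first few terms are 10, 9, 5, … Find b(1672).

b(0) = 10, b(1) = 9, b(2) = 5, b(3) = 8, b(4) = 1, b(5) = 11, b(6) = 13, b(7) = 2, b(8) = 15, b(9) = 10.
The sequence repeats with period 9.
(1672 - 0) mod 9 = 7, so b(1672) = b(7) = 2.

2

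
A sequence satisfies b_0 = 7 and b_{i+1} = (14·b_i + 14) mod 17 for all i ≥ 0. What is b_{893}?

4

We have b_0 = 7,  b_1 = 10,  b_2 = 1,  b_3 = 11,  b_4 = 15,  b_5 = 3,  b_6 = 5,  b_7 = 16,  b_8 = 0,  b_9 = 14,  b_{10} = 6,  b_{11} = 13,  b_{12} = 9,  b_{13} = 4,  b_{14} = 2,  b_{15} = 8,  b_{16} = 7.
The sequence repeats with period 16.
(893 - 0) mod 16 = 13, so b_{893} = b_{13} = 4.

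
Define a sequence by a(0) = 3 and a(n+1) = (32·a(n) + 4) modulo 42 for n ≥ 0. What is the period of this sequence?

6

Computing terms: a(0) = 3, a(1) = 16, a(2) = 12, a(3) = 10, a(4) = 30, a(5) = 40, a(6) = 24, a(7) = 16.
Since a(7) = a(1) = 16, the sequence is eventually periodic: after a pre-period of length 1 it cycles with period 6.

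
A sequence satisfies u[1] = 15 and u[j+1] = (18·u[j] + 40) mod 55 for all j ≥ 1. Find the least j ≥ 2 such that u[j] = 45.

6

Computing terms: u[1] = 15, u[2] = 35, u[3] = 10, u[4] = 0, u[5] = 40, u[6] = 45, u[7] = 25, u[8] = 50, u[9] = 5, u[10] = 20, u[11] = 15.
The sequence repeats with period 10.
The value 45 first appears (with j ≥ 2) at u[6].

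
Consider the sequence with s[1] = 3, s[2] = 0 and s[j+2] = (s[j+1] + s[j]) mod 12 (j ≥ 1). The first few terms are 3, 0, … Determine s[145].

We have s[1] = 3; s[2] = 0; s[3] = 3; s[4] = 3; s[5] = 6; s[6] = 9; s[7] = 3; s[8] = 0.
Since (s[7], s[8]) = (s[1], s[2]) = (3, 0) (two consecutive terms determine the rest), the sequence is periodic with period 6.
So s[145] = s[1 + ((145-1) mod 6)] = s[1] = 3.

3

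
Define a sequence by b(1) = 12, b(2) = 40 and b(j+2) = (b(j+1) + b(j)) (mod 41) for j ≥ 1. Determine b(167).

11

b(1) = 12,  b(2) = 40,  b(3) = 11,  b(4) = 10,  b(5) = 21,  b(6) = 31,  b(7) = 11,  b(8) = 1,  b(9) = 12,  b(10) = 13,  b(11) = 25,  b(12) = 38,  b(13) = 22,  b(14) = 19,  b(15) = 0,  b(16) = 19,  b(17) = 19,  b(18) = 38,  b(19) = 16,  b(20) = 13,  b(21) = 29,  b(22) = 1,  b(23) = 30,  b(24) = 31,  b(25) = 20,  b(26) = 10,  b(27) = 30,  b(28) = 40,  b(29) = 29,  b(30) = 28,  b(31) = 16,  b(32) = 3,  b(33) = 19,  b(34) = 22,  b(35) = 0,  b(36) = 22,  b(37) = 22,  b(38) = 3,  b(39) = 25,  b(40) = 28,  b(41) = 12,  b(42) = 40.
The sequence repeats with period 40.
(167 - 1) mod 40 = 6, so b(167) = b(7) = 11.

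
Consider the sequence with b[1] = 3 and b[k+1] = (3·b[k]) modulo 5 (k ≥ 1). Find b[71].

2

Listing terms: b[1] = 3; b[2] = 4; b[3] = 2; b[4] = 1; b[5] = 3.
Since b[5] = b[1] = 3, the sequence is periodic with period 4.
So b[71] = b[1 + ((71-1) mod 4)] = b[3] = 2.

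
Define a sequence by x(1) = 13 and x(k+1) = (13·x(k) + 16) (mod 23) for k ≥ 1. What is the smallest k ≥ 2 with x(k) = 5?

8

Computing terms: x(1) = 13, x(2) = 1, x(3) = 6, x(4) = 2, x(5) = 19, x(6) = 10, x(7) = 8, x(8) = 5, x(9) = 12, x(10) = 11, x(11) = 21, x(12) = 13.
Since x(12) = x(1) = 13, the sequence is periodic with period 11.
The value 5 first appears (with k ≥ 2) at x(8).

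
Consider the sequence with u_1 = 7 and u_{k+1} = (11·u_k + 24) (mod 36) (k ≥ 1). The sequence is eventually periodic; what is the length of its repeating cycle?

6

Listing terms: u_1 = 7,  u_2 = 29,  u_3 = 19,  u_4 = 17,  u_5 = 31,  u_6 = 5,  u_7 = 7.
The sequence repeats with period 6.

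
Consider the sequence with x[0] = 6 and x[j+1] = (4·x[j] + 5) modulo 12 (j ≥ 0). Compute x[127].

5

Computing terms: x[0] = 6, x[1] = 5, x[2] = 1, x[3] = 9, x[4] = 5.
Since x[4] = x[1] = 5, the sequence is eventually periodic: after a pre-period of length 1 it cycles with period 3.
For j ≥ 1, x[j] depends only on (j - 1) mod 3. (127 - 1) mod 3 = 0, so x[127] = x[1] = 5.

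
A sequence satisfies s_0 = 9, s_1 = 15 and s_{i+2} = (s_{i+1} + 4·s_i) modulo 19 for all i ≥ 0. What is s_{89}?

11

We have s_0 = 9; s_1 = 15; s_2 = 13; s_3 = 16; s_4 = 11; s_5 = 18; s_6 = 5; s_7 = 1; s_8 = 2; s_9 = 6; s_{10} = 14; s_{11} = 0; s_{12} = 18; s_{13} = 18; s_{14} = 14; s_{15} = 10; s_{16} = 9; s_{17} = 11; s_{18} = 9; s_{19} = 15.
Since (s_{18}, s_{19}) = (s_0, s_1) = (9, 15) (two consecutive terms determine the rest), the sequence is periodic with period 18.
(89 - 0) mod 18 = 17, so s_{89} = s_{17} = 11.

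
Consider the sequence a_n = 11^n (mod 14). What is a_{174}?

1

Listing terms: a_0 = 1; a_1 = 11; a_2 = 9; a_3 = 1.
Since a_3 = a_0 = 1, the sequence is periodic with period 3.
(174 - 0) mod 3 = 0, so a_{174} = a_0 = 1.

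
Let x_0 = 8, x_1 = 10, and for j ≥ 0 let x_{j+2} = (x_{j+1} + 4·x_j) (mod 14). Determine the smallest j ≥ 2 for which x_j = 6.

17

We have x_0 = 8,  x_1 = 10,  x_2 = 0,  x_3 = 12,  x_4 = 12,  x_5 = 4,  x_6 = 10,  x_7 = 12,  x_8 = 10,  x_9 = 2,  x_{10} = 0,  x_{11} = 8,  x_{12} = 8,  x_{13} = 12,  x_{14} = 2,  x_{15} = 8,  x_{16} = 2,  x_{17} = 6,  x_{18} = 0,  x_{19} = 10,  x_{20} = 10,  x_{21} = 8,  x_{22} = 6,  x_{23} = 10,  x_{24} = 6,  x_{25} = 4,  x_{26} = 0,  x_{27} = 2,  x_{28} = 2,  x_{29} = 10,  x_{30} = 4,  x_{31} = 2,  x_{32} = 4,  x_{33} = 12,  x_{34} = 0,  x_{35} = 6,  x_{36} = 6,  x_{37} = 2,  x_{38} = 12,  x_{39} = 6,  x_{40} = 12,  x_{41} = 8,  x_{42} = 0,  x_{43} = 4,  x_{44} = 4,  x_{45} = 6,  x_{46} = 8,  x_{47} = 4,  x_{48} = 8,  x_{49} = 10.
The sequence repeats with period 48.
The value 6 first appears (with j ≥ 2) at x_{17}.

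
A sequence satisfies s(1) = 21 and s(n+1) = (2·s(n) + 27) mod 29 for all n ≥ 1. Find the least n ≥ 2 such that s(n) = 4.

Computing terms: s(1) = 21,  s(2) = 11,  s(3) = 20,  s(4) = 9,  s(5) = 16,  s(6) = 1,  s(7) = 0,  s(8) = 27,  s(9) = 23,  s(10) = 15,  s(11) = 28,  s(12) = 25,  s(13) = 19,  s(14) = 7,  s(15) = 12,  s(16) = 22,  s(17) = 13,  s(18) = 24,  s(19) = 17,  s(20) = 3,  s(21) = 4,  s(22) = 6,  s(23) = 10,  s(24) = 18,  s(25) = 5,  s(26) = 8,  s(27) = 14,  s(28) = 26,  s(29) = 21.
The sequence repeats with period 28.
The value 4 first appears (with n ≥ 2) at s(21).

21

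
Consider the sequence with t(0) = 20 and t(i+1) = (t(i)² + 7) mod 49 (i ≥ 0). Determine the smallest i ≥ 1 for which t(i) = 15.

1

We have t(0) = 20, t(1) = 15, t(2) = 36, t(3) = 29, t(4) = 15.
Since t(4) = t(1) = 15, the sequence is eventually periodic: after a pre-period of length 1 it cycles with period 3.
The value 15 first appears (with i ≥ 1) at t(1).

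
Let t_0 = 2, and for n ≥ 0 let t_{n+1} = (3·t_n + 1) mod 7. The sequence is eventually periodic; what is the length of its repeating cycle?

Computing terms: t_0 = 2, t_1 = 0, t_2 = 1, t_3 = 4, t_4 = 6, t_5 = 5, t_6 = 2.
The sequence repeats with period 6.

6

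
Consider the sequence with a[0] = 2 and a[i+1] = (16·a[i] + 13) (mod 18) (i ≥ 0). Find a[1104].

Listing terms: a[0] = 2, a[1] = 9, a[2] = 13, a[3] = 5, a[4] = 3, a[5] = 7, a[6] = 17, a[7] = 15, a[8] = 1, a[9] = 11, a[10] = 9.
Since a[10] = a[1] = 9, the sequence is eventually periodic: after a pre-period of length 1 it cycles with period 9.
For i ≥ 1, a[i] depends only on (i - 1) mod 9. (1104 - 1) mod 9 = 5, so a[1104] = a[6] = 17.

17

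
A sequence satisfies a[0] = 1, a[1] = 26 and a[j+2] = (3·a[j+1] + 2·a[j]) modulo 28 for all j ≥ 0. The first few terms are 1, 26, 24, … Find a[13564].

0

Computing terms: a[0] = 1, a[1] = 26, a[2] = 24, a[3] = 12, a[4] = 0, a[5] = 24, a[6] = 16, a[7] = 12, a[8] = 12, a[9] = 4, a[10] = 8, a[11] = 4, a[12] = 0, a[13] = 8, a[14] = 24, a[15] = 4, a[16] = 4, a[17] = 20, a[18] = 12, a[19] = 20, a[20] = 0, a[21] = 12, a[22] = 8, a[23] = 20, a[24] = 20, a[25] = 16, a[26] = 4, a[27] = 16, a[28] = 0, a[29] = 4, a[30] = 12, a[31] = 16, a[32] = 16, a[33] = 24, a[34] = 20, a[35] = 24, a[36] = 0, a[37] = 20, a[38] = 4, a[39] = 24, a[40] = 24, a[41] = 8, a[42] = 16, a[43] = 8, a[44] = 0, a[45] = 16, a[46] = 20, a[47] = 8, a[48] = 8, a[49] = 12, a[50] = 24, a[51] = 12.
Since (a[50], a[51]) = (a[2], a[3]) = (24, 12) (two consecutive terms determine the rest), the sequence is eventually periodic: after a pre-period of length 2 it cycles with period 48.
For j ≥ 2, a[j] depends only on (j - 2) mod 48. (13564 - 2) mod 48 = 26, so a[13564] = a[28] = 0.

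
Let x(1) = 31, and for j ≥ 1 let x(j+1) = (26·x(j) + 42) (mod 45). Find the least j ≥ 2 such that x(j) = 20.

Listing terms: x(1) = 31,  x(2) = 38,  x(3) = 40,  x(4) = 2,  x(5) = 4,  x(6) = 11,  x(7) = 13,  x(8) = 20,  x(9) = 22,  x(10) = 29,  x(11) = 31.
The sequence repeats with period 10.
The value 20 first appears (with j ≥ 2) at x(8).

8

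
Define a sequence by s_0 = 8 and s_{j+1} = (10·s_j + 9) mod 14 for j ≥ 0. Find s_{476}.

We have s_0 = 8, s_1 = 5, s_2 = 3, s_3 = 11, s_4 = 7, s_5 = 9, s_6 = 1, s_7 = 5.
Since s_7 = s_1 = 5, the sequence is eventually periodic: after a pre-period of length 1 it cycles with period 6.
For j ≥ 1, s_j depends only on (j - 1) mod 6. (476 - 1) mod 6 = 1, so s_{476} = s_2 = 3.

3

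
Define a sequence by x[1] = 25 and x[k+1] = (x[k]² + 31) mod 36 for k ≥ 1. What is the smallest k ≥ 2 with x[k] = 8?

2

Computing terms: x[1] = 25,  x[2] = 8,  x[3] = 23,  x[4] = 20,  x[5] = 35,  x[6] = 32,  x[7] = 11,  x[8] = 8.
Since x[8] = x[2] = 8, the sequence is eventually periodic: after a pre-period of length 1 it cycles with period 6.
The value 8 first appears (with k ≥ 2) at x[2].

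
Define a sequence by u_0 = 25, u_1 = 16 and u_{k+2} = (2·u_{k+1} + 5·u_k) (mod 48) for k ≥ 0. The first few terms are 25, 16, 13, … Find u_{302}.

We have u_0 = 25; u_1 = 16; u_2 = 13; u_3 = 10; u_4 = 37; u_5 = 28; u_6 = 1; u_7 = 46; u_8 = 1; u_9 = 40; u_{10} = 37; u_{11} = 34; u_{12} = 13; u_{13} = 4; u_{14} = 25; u_{15} = 22; u_{16} = 25; u_{17} = 16.
The sequence repeats with period 16.
So u_{302} = u_{0 + ((302-0) mod 16)} = u_{14} = 25.

25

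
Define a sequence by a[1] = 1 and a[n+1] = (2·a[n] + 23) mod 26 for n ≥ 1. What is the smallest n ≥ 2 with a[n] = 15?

12

Computing terms: a[1] = 1,  a[2] = 25,  a[3] = 21,  a[4] = 13,  a[5] = 23,  a[6] = 17,  a[7] = 5,  a[8] = 7,  a[9] = 11,  a[10] = 19,  a[11] = 9,  a[12] = 15,  a[13] = 1.
Since a[13] = a[1] = 1, the sequence is periodic with period 12.
The value 15 first appears (with n ≥ 2) at a[12].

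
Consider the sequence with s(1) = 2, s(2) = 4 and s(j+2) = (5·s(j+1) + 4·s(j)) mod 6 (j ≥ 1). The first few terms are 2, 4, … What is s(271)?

2

s(1) = 2,  s(2) = 4,  s(3) = 4,  s(4) = 0,  s(5) = 4,  s(6) = 2,  s(7) = 2,  s(8) = 0,  s(9) = 2,  s(10) = 4.
Since (s(9), s(10)) = (s(1), s(2)) = (2, 4) (two consecutive terms determine the rest), the sequence is periodic with period 8.
So s(271) = s(1 + ((271-1) mod 8)) = s(7) = 2.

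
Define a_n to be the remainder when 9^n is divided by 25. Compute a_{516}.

16

a_1 = 9; a_2 = 6; a_3 = 4; a_4 = 11; a_5 = 24; a_6 = 16; a_7 = 19; a_8 = 21; a_9 = 14; a_{10} = 1; a_{11} = 9.
The sequence repeats with period 10.
(516 - 1) mod 10 = 5, so a_{516} = a_6 = 16.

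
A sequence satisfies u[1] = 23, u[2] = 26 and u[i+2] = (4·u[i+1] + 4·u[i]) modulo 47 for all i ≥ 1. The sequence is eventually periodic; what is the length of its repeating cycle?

u[1] = 23; u[2] = 26; u[3] = 8; u[4] = 42; u[5] = 12; u[6] = 28; u[7] = 19; u[8] = 0; u[9] = 29; u[10] = 22; u[11] = 16; u[12] = 11; u[13] = 14; u[14] = 6; u[15] = 33; u[16] = 15; u[17] = 4; u[18] = 29; u[19] = 38; u[20] = 33; u[21] = 2; u[22] = 46; u[23] = 4; u[24] = 12; u[25] = 17; u[26] = 22; u[27] = 15; u[28] = 7; u[29] = 41; u[30] = 4; u[31] = 39; u[32] = 31; u[33] = 45; u[34] = 22; u[35] = 33; u[36] = 32; u[37] = 25; u[38] = 40; u[39] = 25; u[40] = 25; u[41] = 12; u[42] = 7; u[43] = 29; u[44] = 3; u[45] = 34; u[46] = 7; u[47] = 23; u[48] = 26.
The sequence repeats with period 46.

46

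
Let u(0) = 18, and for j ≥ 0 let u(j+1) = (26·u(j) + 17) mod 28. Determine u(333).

19

We have u(0) = 18; u(1) = 9; u(2) = 27; u(3) = 19; u(4) = 7; u(5) = 3; u(6) = 11; u(7) = 23; u(8) = 27.
Since u(8) = u(2) = 27, the sequence is eventually periodic: after a pre-period of length 2 it cycles with period 6.
For j ≥ 2, u(j) depends only on (j - 2) mod 6. (333 - 2) mod 6 = 1, so u(333) = u(3) = 19.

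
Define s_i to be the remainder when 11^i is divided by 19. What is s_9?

Computing terms: s_0 = 1; s_1 = 11; s_2 = 7; s_3 = 1.
Since s_3 = s_0 = 1, the sequence is periodic with period 3.
(9 - 0) mod 3 = 0, so s_9 = s_0 = 1.

1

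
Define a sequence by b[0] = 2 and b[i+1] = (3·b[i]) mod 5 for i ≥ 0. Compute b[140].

b[0] = 2,  b[1] = 1,  b[2] = 3,  b[3] = 4,  b[4] = 2.
The sequence repeats with period 4.
So b[140] = b[0 + ((140-0) mod 4)] = b[0] = 2.

2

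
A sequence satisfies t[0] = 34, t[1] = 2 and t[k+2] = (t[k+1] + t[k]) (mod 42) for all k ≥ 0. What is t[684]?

We have t[0] = 34, t[1] = 2, t[2] = 36, t[3] = 38, t[4] = 32, t[5] = 28, t[6] = 18, t[7] = 4, t[8] = 22, t[9] = 26, t[10] = 6, t[11] = 32, t[12] = 38, t[13] = 28, t[14] = 24, t[15] = 10, t[16] = 34, t[17] = 2.
The sequence repeats with period 16.
(684 - 0) mod 16 = 12, so t[684] = t[12] = 38.

38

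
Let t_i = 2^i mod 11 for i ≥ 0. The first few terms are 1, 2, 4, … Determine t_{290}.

Listing terms: t_0 = 1, t_1 = 2, t_2 = 4, t_3 = 8, t_4 = 5, t_5 = 10, t_6 = 9, t_7 = 7, t_8 = 3, t_9 = 6, t_{10} = 1.
The sequence repeats with period 10.
So t_{290} = t_{0 + ((290-0) mod 10)} = t_0 = 1.

1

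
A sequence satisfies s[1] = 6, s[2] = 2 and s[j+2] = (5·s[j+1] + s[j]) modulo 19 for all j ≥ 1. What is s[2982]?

17

s[1] = 6, s[2] = 2, s[3] = 16, s[4] = 6, s[5] = 8, s[6] = 8, s[7] = 10, s[8] = 1, s[9] = 15, s[10] = 0, s[11] = 15, s[12] = 18, s[13] = 10, s[14] = 11, s[15] = 8, s[16] = 13, s[17] = 16, s[18] = 17, s[19] = 6, s[20] = 9, s[21] = 13, s[22] = 17, s[23] = 3, s[24] = 13, s[25] = 11, s[26] = 11, s[27] = 9, s[28] = 18, s[29] = 4, s[30] = 0, s[31] = 4, s[32] = 1, s[33] = 9, s[34] = 8, s[35] = 11, s[36] = 6, s[37] = 3, s[38] = 2, s[39] = 13, s[40] = 10, s[41] = 6, s[42] = 2.
Since (s[41], s[42]) = (s[1], s[2]) = (6, 2) (two consecutive terms determine the rest), the sequence is periodic with period 40.
(2982 - 1) mod 40 = 21, so s[2982] = s[22] = 17.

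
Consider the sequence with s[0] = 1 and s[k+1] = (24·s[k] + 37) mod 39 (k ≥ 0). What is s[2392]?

Listing terms: s[0] = 1; s[1] = 22; s[2] = 19; s[3] = 25; s[4] = 13; s[5] = 37; s[6] = 28; s[7] = 7; s[8] = 10; s[9] = 4; s[10] = 16; s[11] = 31; s[12] = 1.
Since s[12] = s[0] = 1, the sequence is periodic with period 12.
So s[2392] = s[0 + ((2392-0) mod 12)] = s[4] = 13.

13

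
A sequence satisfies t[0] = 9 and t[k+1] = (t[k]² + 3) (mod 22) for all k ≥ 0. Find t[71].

We have t[0] = 9,  t[1] = 18,  t[2] = 19,  t[3] = 12,  t[4] = 15,  t[5] = 8,  t[6] = 1,  t[7] = 4,  t[8] = 19.
Since t[8] = t[2] = 19, the sequence is eventually periodic: after a pre-period of length 2 it cycles with period 6.
For k ≥ 2, t[k] depends only on (k - 2) mod 6. (71 - 2) mod 6 = 3, so t[71] = t[5] = 8.

8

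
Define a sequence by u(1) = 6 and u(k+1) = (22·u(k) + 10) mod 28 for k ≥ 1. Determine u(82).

Computing terms: u(1) = 6; u(2) = 2; u(3) = 26; u(4) = 22; u(5) = 18; u(6) = 14; u(7) = 10; u(8) = 6.
Since u(8) = u(1) = 6, the sequence is periodic with period 7.
(82 - 1) mod 7 = 4, so u(82) = u(5) = 18.

18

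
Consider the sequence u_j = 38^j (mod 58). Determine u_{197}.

38

Computing terms: u_0 = 1, u_1 = 38, u_2 = 52, u_3 = 4, u_4 = 36, u_5 = 34, u_6 = 16, u_7 = 28, u_8 = 20, u_9 = 6, u_{10} = 54, u_{11} = 22, u_{12} = 24, u_{13} = 42, u_{14} = 30, u_{15} = 38.
Since u_{15} = u_1 = 38, the sequence is eventually periodic: after a pre-period of length 1 it cycles with period 14.
For j ≥ 1, u_j depends only on (j - 1) mod 14. (197 - 1) mod 14 = 0, so u_{197} = u_1 = 38.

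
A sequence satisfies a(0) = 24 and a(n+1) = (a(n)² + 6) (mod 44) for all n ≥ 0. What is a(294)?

6

Listing terms: a(0) = 24,  a(1) = 10,  a(2) = 18,  a(3) = 22,  a(4) = 6,  a(5) = 42,  a(6) = 10.
Since a(6) = a(1) = 10, the sequence is eventually periodic: after a pre-period of length 1 it cycles with period 5.
For n ≥ 1, a(n) depends only on (n - 1) mod 5. (294 - 1) mod 5 = 3, so a(294) = a(4) = 6.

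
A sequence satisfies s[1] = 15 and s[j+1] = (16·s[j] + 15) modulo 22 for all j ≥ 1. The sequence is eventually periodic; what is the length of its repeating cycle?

Listing terms: s[1] = 15; s[2] = 13; s[3] = 3; s[4] = 19; s[5] = 11; s[6] = 15.
Since s[6] = s[1] = 15, the sequence is periodic with period 5.

5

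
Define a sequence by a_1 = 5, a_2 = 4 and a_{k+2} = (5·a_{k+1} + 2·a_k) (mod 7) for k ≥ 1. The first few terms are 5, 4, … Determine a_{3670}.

Computing terms: a_1 = 5,  a_2 = 4,  a_3 = 2,  a_4 = 4,  a_5 = 3,  a_6 = 2,  a_7 = 2,  a_8 = 0,  a_9 = 4,  a_{10} = 6,  a_{11} = 3,  a_{12} = 6,  a_{13} = 1,  a_{14} = 3,  a_{15} = 3,  a_{16} = 0,  a_{17} = 6,  a_{18} = 2,  a_{19} = 1,  a_{20} = 2,  a_{21} = 5,  a_{22} = 1,  a_{23} = 1,  a_{24} = 0,  a_{25} = 2,  a_{26} = 3,  a_{27} = 5,  a_{28} = 3,  a_{29} = 4,  a_{30} = 5,  a_{31} = 5,  a_{32} = 0,  a_{33} = 3,  a_{34} = 1,  a_{35} = 4,  a_{36} = 1,  a_{37} = 6,  a_{38} = 4,  a_{39} = 4,  a_{40} = 0,  a_{41} = 1,  a_{42} = 5,  a_{43} = 6,  a_{44} = 5,  a_{45} = 2,  a_{46} = 6,  a_{47} = 6,  a_{48} = 0,  a_{49} = 5,  a_{50} = 4.
Since (a_{49}, a_{50}) = (a_1, a_2) = (5, 4) (two consecutive terms determine the rest), the sequence is periodic with period 48.
(3670 - 1) mod 48 = 21, so a_{3670} = a_{22} = 1.

1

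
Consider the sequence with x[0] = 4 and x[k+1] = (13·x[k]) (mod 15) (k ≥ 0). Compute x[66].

Computing terms: x[0] = 4; x[1] = 7; x[2] = 1; x[3] = 13; x[4] = 4.
Since x[4] = x[0] = 4, the sequence is periodic with period 4.
So x[66] = x[0 + ((66-0) mod 4)] = x[2] = 1.

1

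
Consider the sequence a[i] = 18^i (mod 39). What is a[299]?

21

a[1] = 18,  a[2] = 12,  a[3] = 21,  a[4] = 27,  a[5] = 18.
Since a[5] = a[1] = 18, the sequence is periodic with period 4.
(299 - 1) mod 4 = 2, so a[299] = a[3] = 21.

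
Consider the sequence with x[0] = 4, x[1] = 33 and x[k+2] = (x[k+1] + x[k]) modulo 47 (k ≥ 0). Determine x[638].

x[0] = 4, x[1] = 33, x[2] = 37, x[3] = 23, x[4] = 13, x[5] = 36, x[6] = 2, x[7] = 38, x[8] = 40, x[9] = 31, x[10] = 24, x[11] = 8, x[12] = 32, x[13] = 40, x[14] = 25, x[15] = 18, x[16] = 43, x[17] = 14, x[18] = 10, x[19] = 24, x[20] = 34, x[21] = 11, x[22] = 45, x[23] = 9, x[24] = 7, x[25] = 16, x[26] = 23, x[27] = 39, x[28] = 15, x[29] = 7, x[30] = 22, x[31] = 29, x[32] = 4, x[33] = 33.
Since (x[32], x[33]) = (x[0], x[1]) = (4, 33) (two consecutive terms determine the rest), the sequence is periodic with period 32.
(638 - 0) mod 32 = 30, so x[638] = x[30] = 22.

22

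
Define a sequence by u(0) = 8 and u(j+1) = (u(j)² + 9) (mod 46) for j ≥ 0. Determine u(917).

Computing terms: u(0) = 8, u(1) = 27, u(2) = 2, u(3) = 13, u(4) = 40, u(5) = 45, u(6) = 10, u(7) = 17, u(8) = 22, u(9) = 33, u(10) = 40.
Since u(10) = u(4) = 40, the sequence is eventually periodic: after a pre-period of length 4 it cycles with period 6.
For j ≥ 4, u(j) depends only on (j - 4) mod 6. (917 - 4) mod 6 = 1, so u(917) = u(5) = 45.

45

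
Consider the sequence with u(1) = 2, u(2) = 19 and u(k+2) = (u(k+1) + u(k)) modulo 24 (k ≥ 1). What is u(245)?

We have u(1) = 2,  u(2) = 19,  u(3) = 21,  u(4) = 16,  u(5) = 13,  u(6) = 5,  u(7) = 18,  u(8) = 23,  u(9) = 17,  u(10) = 16,  u(11) = 9,  u(12) = 1,  u(13) = 10,  u(14) = 11,  u(15) = 21,  u(16) = 8,  u(17) = 5,  u(18) = 13,  u(19) = 18,  u(20) = 7,  u(21) = 1,  u(22) = 8,  u(23) = 9,  u(24) = 17,  u(25) = 2,  u(26) = 19.
Since (u(25), u(26)) = (u(1), u(2)) = (2, 19) (two consecutive terms determine the rest), the sequence is periodic with period 24.
So u(245) = u(1 + ((245-1) mod 24)) = u(5) = 13.

13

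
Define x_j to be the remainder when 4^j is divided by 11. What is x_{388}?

Listing terms: x_0 = 1, x_1 = 4, x_2 = 5, x_3 = 9, x_4 = 3, x_5 = 1.
The sequence repeats with period 5.
So x_{388} = x_{0 + ((388-0) mod 5)} = x_3 = 9.

9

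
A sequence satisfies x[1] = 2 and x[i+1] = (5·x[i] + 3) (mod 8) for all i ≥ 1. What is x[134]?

1

x[1] = 2, x[2] = 5, x[3] = 4, x[4] = 7, x[5] = 6, x[6] = 1, x[7] = 0, x[8] = 3, x[9] = 2.
Since x[9] = x[1] = 2, the sequence is periodic with period 8.
(134 - 1) mod 8 = 5, so x[134] = x[6] = 1.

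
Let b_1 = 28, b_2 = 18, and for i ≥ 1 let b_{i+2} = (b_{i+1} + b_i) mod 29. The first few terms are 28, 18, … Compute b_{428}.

We have b_1 = 28, b_2 = 18, b_3 = 17, b_4 = 6, b_5 = 23, b_6 = 0, b_7 = 23, b_8 = 23, b_9 = 17, b_{10} = 11, b_{11} = 28, b_{12} = 10, b_{13} = 9, b_{14} = 19, b_{15} = 28, b_{16} = 18.
Since (b_{15}, b_{16}) = (b_1, b_2) = (28, 18) (two consecutive terms determine the rest), the sequence is periodic with period 14.
So b_{428} = b_{1 + ((428-1) mod 14)} = b_8 = 23.

23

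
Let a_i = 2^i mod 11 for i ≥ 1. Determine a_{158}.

a_1 = 2,  a_2 = 4,  a_3 = 8,  a_4 = 5,  a_5 = 10,  a_6 = 9,  a_7 = 7,  a_8 = 3,  a_9 = 6,  a_{10} = 1,  a_{11} = 2.
The sequence repeats with period 10.
So a_{158} = a_{1 + ((158-1) mod 10)} = a_8 = 3.

3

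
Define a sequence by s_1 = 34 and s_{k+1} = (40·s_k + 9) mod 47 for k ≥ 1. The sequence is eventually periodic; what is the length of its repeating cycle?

46

s_1 = 34, s_2 = 6, s_3 = 14, s_4 = 5, s_5 = 21, s_6 = 3, s_7 = 35, s_8 = 46, s_9 = 16, s_{10} = 38, s_{11} = 25, s_{12} = 22, s_{13} = 43, s_{14} = 37, s_{15} = 32, s_{16} = 20, s_{17} = 10, s_{18} = 33, s_{19} = 13, s_{20} = 12, s_{21} = 19, s_{22} = 17, s_{23} = 31, s_{24} = 27, s_{25} = 8, s_{26} = 0, s_{27} = 9, s_{28} = 40, s_{29} = 11, s_{30} = 26, s_{31} = 15, s_{32} = 45, s_{33} = 23, s_{34} = 36, s_{35} = 39, s_{36} = 18, s_{37} = 24, s_{38} = 29, s_{39} = 41, s_{40} = 4, s_{41} = 28, s_{42} = 1, s_{43} = 2, s_{44} = 42, s_{45} = 44, s_{46} = 30, s_{47} = 34.
Since s_{47} = s_1 = 34, the sequence is periodic with period 46.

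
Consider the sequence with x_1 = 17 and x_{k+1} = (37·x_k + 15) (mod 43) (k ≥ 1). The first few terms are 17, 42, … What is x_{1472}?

x_1 = 17; x_2 = 42; x_3 = 21; x_4 = 18; x_5 = 36; x_6 = 14; x_7 = 17.
The sequence repeats with period 6.
(1472 - 1) mod 6 = 1, so x_{1472} = x_2 = 42.

42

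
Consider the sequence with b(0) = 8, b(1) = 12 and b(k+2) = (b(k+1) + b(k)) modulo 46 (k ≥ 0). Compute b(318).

2

We have b(0) = 8,  b(1) = 12,  b(2) = 20,  b(3) = 32,  b(4) = 6,  b(5) = 38,  b(6) = 44,  b(7) = 36,  b(8) = 34,  b(9) = 24,  b(10) = 12,  b(11) = 36,  b(12) = 2,  b(13) = 38,  b(14) = 40,  b(15) = 32,  b(16) = 26,  b(17) = 12,  b(18) = 38,  b(19) = 4,  b(20) = 42,  b(21) = 0,  b(22) = 42,  b(23) = 42,  b(24) = 38,  b(25) = 34,  b(26) = 26,  b(27) = 14,  b(28) = 40,  b(29) = 8,  b(30) = 2,  b(31) = 10,  b(32) = 12,  b(33) = 22,  b(34) = 34,  b(35) = 10,  b(36) = 44,  b(37) = 8,  b(38) = 6,  b(39) = 14,  b(40) = 20,  b(41) = 34,  b(42) = 8,  b(43) = 42,  b(44) = 4,  b(45) = 0,  b(46) = 4,  b(47) = 4,  b(48) = 8,  b(49) = 12.
Since (b(48), b(49)) = (b(0), b(1)) = (8, 12) (two consecutive terms determine the rest), the sequence is periodic with period 48.
So b(318) = b(0 + ((318-0) mod 48)) = b(30) = 2.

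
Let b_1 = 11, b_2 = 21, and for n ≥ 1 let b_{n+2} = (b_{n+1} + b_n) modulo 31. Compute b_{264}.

Listing terms: b_1 = 11; b_2 = 21; b_3 = 1; b_4 = 22; b_5 = 23; b_6 = 14; b_7 = 6; b_8 = 20; b_9 = 26; b_{10} = 15; b_{11} = 10; b_{12} = 25; b_{13} = 4; b_{14} = 29; b_{15} = 2; b_{16} = 0; b_{17} = 2; b_{18} = 2; b_{19} = 4; b_{20} = 6; b_{21} = 10; b_{22} = 16; b_{23} = 26; b_{24} = 11; b_{25} = 6; b_{26} = 17; b_{27} = 23; b_{28} = 9; b_{29} = 1; b_{30} = 10; b_{31} = 11; b_{32} = 21.
The sequence repeats with period 30.
(264 - 1) mod 30 = 23, so b_{264} = b_{24} = 11.

11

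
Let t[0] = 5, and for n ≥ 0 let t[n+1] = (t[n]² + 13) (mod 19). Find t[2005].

14

Computing terms: t[0] = 5,  t[1] = 0,  t[2] = 13,  t[3] = 11,  t[4] = 1,  t[5] = 14,  t[6] = 0.
Since t[6] = t[1] = 0, the sequence is eventually periodic: after a pre-period of length 1 it cycles with period 5.
For n ≥ 1, t[n] depends only on (n - 1) mod 5. (2005 - 1) mod 5 = 4, so t[2005] = t[5] = 14.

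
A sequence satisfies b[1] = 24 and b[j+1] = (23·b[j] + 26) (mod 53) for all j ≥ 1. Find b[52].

Computing terms: b[1] = 24,  b[2] = 48,  b[3] = 17,  b[4] = 46,  b[5] = 24.
The sequence repeats with period 4.
So b[52] = b[1 + ((52-1) mod 4)] = b[4] = 46.

46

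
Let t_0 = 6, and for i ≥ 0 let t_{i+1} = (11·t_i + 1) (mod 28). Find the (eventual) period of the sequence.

Listing terms: t_0 = 6; t_1 = 11; t_2 = 10; t_3 = 27; t_4 = 18; t_5 = 3; t_6 = 6.
The sequence repeats with period 6.

6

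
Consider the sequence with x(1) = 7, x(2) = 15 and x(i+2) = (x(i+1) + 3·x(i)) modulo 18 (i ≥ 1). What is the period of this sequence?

3

We have x(1) = 7; x(2) = 15; x(3) = 0; x(4) = 9; x(5) = 9; x(6) = 0; x(7) = 9.
Since (x(6), x(7)) = (x(3), x(4)) = (0, 9) (two consecutive terms determine the rest), the sequence is eventually periodic: after a pre-period of length 2 it cycles with period 3.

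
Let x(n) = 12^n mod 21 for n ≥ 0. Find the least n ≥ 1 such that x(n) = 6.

3

Computing terms: x(0) = 1, x(1) = 12, x(2) = 18, x(3) = 6, x(4) = 9, x(5) = 3, x(6) = 15, x(7) = 12.
Since x(7) = x(1) = 12, the sequence is eventually periodic: after a pre-period of length 1 it cycles with period 6.
The value 6 first appears (with n ≥ 1) at x(3).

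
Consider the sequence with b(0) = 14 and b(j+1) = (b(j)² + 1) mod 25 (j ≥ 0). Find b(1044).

1

Listing terms: b(0) = 14, b(1) = 22, b(2) = 10, b(3) = 1, b(4) = 2, b(5) = 5, b(6) = 1.
Since b(6) = b(3) = 1, the sequence is eventually periodic: after a pre-period of length 3 it cycles with period 3.
For j ≥ 3, b(j) depends only on (j - 3) mod 3. (1044 - 3) mod 3 = 0, so b(1044) = b(3) = 1.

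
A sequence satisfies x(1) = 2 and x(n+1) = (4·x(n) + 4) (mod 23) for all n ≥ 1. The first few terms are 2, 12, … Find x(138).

8

We have x(1) = 2,  x(2) = 12,  x(3) = 6,  x(4) = 5,  x(5) = 1,  x(6) = 8,  x(7) = 13,  x(8) = 10,  x(9) = 21,  x(10) = 19,  x(11) = 11,  x(12) = 2.
The sequence repeats with period 11.
So x(138) = x(1 + ((138-1) mod 11)) = x(6) = 8.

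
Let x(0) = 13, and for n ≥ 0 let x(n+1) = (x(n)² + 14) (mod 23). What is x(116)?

Computing terms: x(0) = 13; x(1) = 22; x(2) = 15; x(3) = 9; x(4) = 3; x(5) = 0; x(6) = 14; x(7) = 3.
Since x(7) = x(4) = 3, the sequence is eventually periodic: after a pre-period of length 4 it cycles with period 3.
For n ≥ 4, x(n) depends only on (n - 4) mod 3. (116 - 4) mod 3 = 1, so x(116) = x(5) = 0.

0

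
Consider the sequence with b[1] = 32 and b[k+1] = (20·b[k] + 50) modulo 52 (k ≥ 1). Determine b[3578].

b[1] = 32, b[2] = 14, b[3] = 18, b[4] = 46, b[5] = 34, b[6] = 2, b[7] = 38, b[8] = 30, b[9] = 26, b[10] = 50, b[11] = 10, b[12] = 42, b[13] = 6, b[14] = 14.
Since b[14] = b[2] = 14, the sequence is eventually periodic: after a pre-period of length 1 it cycles with period 12.
For k ≥ 2, b[k] depends only on (k - 2) mod 12. (3578 - 2) mod 12 = 0, so b[3578] = b[2] = 14.

14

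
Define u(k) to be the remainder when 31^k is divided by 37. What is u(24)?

u(0) = 1,  u(1) = 31,  u(2) = 36,  u(3) = 6,  u(4) = 1.
The sequence repeats with period 4.
(24 - 0) mod 4 = 0, so u(24) = u(0) = 1.

1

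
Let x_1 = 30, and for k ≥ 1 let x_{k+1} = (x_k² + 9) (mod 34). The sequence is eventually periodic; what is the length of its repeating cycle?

We have x_1 = 30,  x_2 = 25,  x_3 = 22,  x_4 = 17,  x_5 = 26,  x_6 = 5,  x_7 = 0,  x_8 = 9,  x_9 = 22.
Since x_9 = x_3 = 22, the sequence is eventually periodic: after a pre-period of length 2 it cycles with period 6.

6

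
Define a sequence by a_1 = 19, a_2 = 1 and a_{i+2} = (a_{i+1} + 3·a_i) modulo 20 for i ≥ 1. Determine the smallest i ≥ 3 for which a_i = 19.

a_1 = 19, a_2 = 1, a_3 = 18, a_4 = 1, a_5 = 15, a_6 = 18, a_7 = 3, a_8 = 17, a_9 = 6, a_{10} = 17, a_{11} = 15, a_{12} = 6, a_{13} = 11, a_{14} = 9, a_{15} = 2, a_{16} = 9, a_{17} = 15, a_{18} = 2, a_{19} = 7, a_{20} = 13, a_{21} = 14, a_{22} = 13, a_{23} = 15, a_{24} = 14, a_{25} = 19, a_{26} = 1.
Since (a_{25}, a_{26}) = (a_1, a_2) = (19, 1) (two consecutive terms determine the rest), the sequence is periodic with period 24.
The value 19 next appears (with i ≥ 3) at a_{25}.

25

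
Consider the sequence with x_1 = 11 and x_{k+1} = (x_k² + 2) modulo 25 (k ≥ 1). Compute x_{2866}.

23

Listing terms: x_1 = 11; x_2 = 23; x_3 = 6; x_4 = 13; x_5 = 21; x_6 = 18; x_7 = 1; x_8 = 3; x_9 = 11.
The sequence repeats with period 8.
(2866 - 1) mod 8 = 1, so x_{2866} = x_2 = 23.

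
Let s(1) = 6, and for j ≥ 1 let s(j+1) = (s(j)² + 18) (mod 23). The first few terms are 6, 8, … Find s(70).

1

We have s(1) = 6; s(2) = 8; s(3) = 13; s(4) = 3; s(5) = 4; s(6) = 11; s(7) = 1; s(8) = 19; s(9) = 11.
Since s(9) = s(6) = 11, the sequence is eventually periodic: after a pre-period of length 5 it cycles with period 3.
For j ≥ 6, s(j) depends only on (j - 6) mod 3. (70 - 6) mod 3 = 1, so s(70) = s(7) = 1.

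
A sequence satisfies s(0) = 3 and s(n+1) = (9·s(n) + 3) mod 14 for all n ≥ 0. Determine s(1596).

We have s(0) = 3; s(1) = 2; s(2) = 7; s(3) = 10; s(4) = 9; s(5) = 0; s(6) = 3.
The sequence repeats with period 6.
(1596 - 0) mod 6 = 0, so s(1596) = s(0) = 3.

3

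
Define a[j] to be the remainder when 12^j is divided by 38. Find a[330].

We have a[0] = 1,  a[1] = 12,  a[2] = 30,  a[3] = 18,  a[4] = 26,  a[5] = 8,  a[6] = 20,  a[7] = 12.
Since a[7] = a[1] = 12, the sequence is eventually periodic: after a pre-period of length 1 it cycles with period 6.
For j ≥ 1, a[j] depends only on (j - 1) mod 6. (330 - 1) mod 6 = 5, so a[330] = a[6] = 20.

20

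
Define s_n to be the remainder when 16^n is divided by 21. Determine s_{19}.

16

We have s_1 = 16; s_2 = 4; s_3 = 1; s_4 = 16.
Since s_4 = s_1 = 16, the sequence is periodic with period 3.
(19 - 1) mod 3 = 0, so s_{19} = s_1 = 16.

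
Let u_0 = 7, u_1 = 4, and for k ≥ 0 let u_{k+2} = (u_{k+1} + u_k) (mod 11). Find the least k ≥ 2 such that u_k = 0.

u_0 = 7,  u_1 = 4,  u_2 = 0,  u_3 = 4,  u_4 = 4,  u_5 = 8,  u_6 = 1,  u_7 = 9,  u_8 = 10,  u_9 = 8,  u_{10} = 7,  u_{11} = 4.
Since (u_{10}, u_{11}) = (u_0, u_1) = (7, 4) (two consecutive terms determine the rest), the sequence is periodic with period 10.
The value 0 first appears (with k ≥ 2) at u_2.

2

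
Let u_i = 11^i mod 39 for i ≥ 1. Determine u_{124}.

We have u_1 = 11,  u_2 = 4,  u_3 = 5,  u_4 = 16,  u_5 = 20,  u_6 = 25,  u_7 = 2,  u_8 = 22,  u_9 = 8,  u_{10} = 10,  u_{11} = 32,  u_{12} = 1,  u_{13} = 11.
Since u_{13} = u_1 = 11, the sequence is periodic with period 12.
(124 - 1) mod 12 = 3, so u_{124} = u_4 = 16.

16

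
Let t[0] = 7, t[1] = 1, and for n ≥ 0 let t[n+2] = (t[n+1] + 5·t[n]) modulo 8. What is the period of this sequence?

12

Computing terms: t[0] = 7,  t[1] = 1,  t[2] = 4,  t[3] = 1,  t[4] = 5,  t[5] = 2,  t[6] = 3,  t[7] = 5,  t[8] = 4,  t[9] = 5,  t[10] = 1,  t[11] = 2,  t[12] = 7,  t[13] = 1.
Since (t[12], t[13]) = (t[0], t[1]) = (7, 1) (two consecutive terms determine the rest), the sequence is periodic with period 12.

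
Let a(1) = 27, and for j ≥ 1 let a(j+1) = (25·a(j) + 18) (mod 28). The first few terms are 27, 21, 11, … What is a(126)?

25

Listing terms: a(1) = 27,  a(2) = 21,  a(3) = 11,  a(4) = 13,  a(5) = 7,  a(6) = 25,  a(7) = 27.
The sequence repeats with period 6.
(126 - 1) mod 6 = 5, so a(126) = a(6) = 25.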